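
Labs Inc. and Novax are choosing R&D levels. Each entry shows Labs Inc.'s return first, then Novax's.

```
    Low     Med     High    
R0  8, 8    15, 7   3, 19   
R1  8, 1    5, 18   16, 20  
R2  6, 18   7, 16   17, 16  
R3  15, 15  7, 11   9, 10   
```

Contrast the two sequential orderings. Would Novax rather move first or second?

If Labs Inc. leads: Novax's best replies are R0→High, R1→High, R2→Low, R3→Low; Labs Inc.'s induced payoffs 3, 16, 6, 15; outcome (R1, High), payoffs (16, 20).
If Novax leads: Labs Inc.'s best replies are Low→R3, Med→R0, High→R2; Novax's induced payoffs 15, 7, 16; outcome (R2, High), payoffs (17, 16).
Novax gets 16 moving first and 20 moving second, so Novax prefers to move second.

second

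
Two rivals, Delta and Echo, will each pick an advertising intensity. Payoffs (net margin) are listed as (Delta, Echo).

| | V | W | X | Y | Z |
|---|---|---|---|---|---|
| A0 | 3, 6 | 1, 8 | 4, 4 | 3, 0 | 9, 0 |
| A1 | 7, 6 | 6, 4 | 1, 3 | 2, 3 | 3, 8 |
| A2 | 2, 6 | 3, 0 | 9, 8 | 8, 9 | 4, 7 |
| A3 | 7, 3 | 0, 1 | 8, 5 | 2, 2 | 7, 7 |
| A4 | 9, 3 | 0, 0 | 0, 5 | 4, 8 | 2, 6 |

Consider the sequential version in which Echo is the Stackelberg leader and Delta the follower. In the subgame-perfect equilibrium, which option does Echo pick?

Y

Work backward from Delta's decision.
- V: BR = A4, leader payoff 3.
- W: BR = A1, leader payoff 4.
- X: BR = A2, leader payoff 8.
- Y: BR = A2, leader payoff 9.
- Z: BR = A0, leader payoff 0.
Maximizing over 3, 4, 8, 9, 0, Echo chooses Y. Subgame-perfect outcome: (A2, Y) with payoffs (8, 9).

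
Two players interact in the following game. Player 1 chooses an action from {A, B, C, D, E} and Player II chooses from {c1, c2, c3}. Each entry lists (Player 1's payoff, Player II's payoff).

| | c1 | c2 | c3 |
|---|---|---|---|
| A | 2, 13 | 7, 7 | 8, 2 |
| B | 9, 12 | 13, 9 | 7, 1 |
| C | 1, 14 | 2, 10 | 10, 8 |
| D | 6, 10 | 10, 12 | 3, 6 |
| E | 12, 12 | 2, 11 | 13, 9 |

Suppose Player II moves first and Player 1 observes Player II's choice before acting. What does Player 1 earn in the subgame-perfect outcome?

Player 1 best-responds to each possible Player II move:
- c1 → Player 1 plays E (best of 2, 9, 1, 6, 12); Player II gets 12.
- c2 → Player 1 plays B (best of 7, 13, 2, 10, 2); Player II gets 9.
- c3 → Player 1 plays E (best of 8, 7, 10, 3, 13); Player II gets 9.
Maximizing over 12, 9, 9, Player II chooses c1. Subgame-perfect outcome: (E, c1) with payoffs (12, 12).

12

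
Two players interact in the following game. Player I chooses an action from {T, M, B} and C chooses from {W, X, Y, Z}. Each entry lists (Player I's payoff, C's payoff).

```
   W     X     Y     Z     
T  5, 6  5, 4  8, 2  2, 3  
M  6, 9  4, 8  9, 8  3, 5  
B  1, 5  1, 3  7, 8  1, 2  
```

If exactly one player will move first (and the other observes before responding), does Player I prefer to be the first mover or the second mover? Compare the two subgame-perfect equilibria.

first

If Player I leads: C's best replies are T→W, M→W, B→Y; Player I's induced payoffs 5, 6, 7; outcome (B, Y), payoffs (7, 8).
If C leads: Player I's best replies are W→M, X→T, Y→M, Z→M; C's induced payoffs 9, 4, 8, 5; outcome (M, W), payoffs (6, 9).
Player I gets 7 moving first and 6 moving second, so Player I prefers to move first.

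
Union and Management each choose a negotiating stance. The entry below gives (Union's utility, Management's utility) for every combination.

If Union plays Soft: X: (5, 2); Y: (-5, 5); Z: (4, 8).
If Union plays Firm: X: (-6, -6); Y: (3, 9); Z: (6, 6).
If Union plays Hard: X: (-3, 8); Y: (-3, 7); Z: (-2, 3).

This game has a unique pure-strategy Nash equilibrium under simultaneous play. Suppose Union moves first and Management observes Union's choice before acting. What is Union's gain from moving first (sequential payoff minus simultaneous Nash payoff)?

Solve by backward induction (Union leads).
- Soft → Management plays Z (best of 2, 5, 8); Union gets 4.
- Firm → Management plays Y (best of -6, 9, 6); Union gets 3.
- Hard → Management plays X (best of 8, 7, 3); Union gets -3.
Union's induced payoffs are 4, 3, -3, so Union commits to Soft. Subgame-perfect outcome: (Soft, Z) with payoffs (4, 8).
Now find the simultaneous Nash equilibrium.
Union's best replies: X→Soft; Y→Firm; Z→Firm.
Management's best replies: Soft→Z; Firm→Y; Hard→X.
The unique mutual best reply is (Firm, Y), giving (3, 9).
Union's commitment gain: 4 − 3 = 1.

1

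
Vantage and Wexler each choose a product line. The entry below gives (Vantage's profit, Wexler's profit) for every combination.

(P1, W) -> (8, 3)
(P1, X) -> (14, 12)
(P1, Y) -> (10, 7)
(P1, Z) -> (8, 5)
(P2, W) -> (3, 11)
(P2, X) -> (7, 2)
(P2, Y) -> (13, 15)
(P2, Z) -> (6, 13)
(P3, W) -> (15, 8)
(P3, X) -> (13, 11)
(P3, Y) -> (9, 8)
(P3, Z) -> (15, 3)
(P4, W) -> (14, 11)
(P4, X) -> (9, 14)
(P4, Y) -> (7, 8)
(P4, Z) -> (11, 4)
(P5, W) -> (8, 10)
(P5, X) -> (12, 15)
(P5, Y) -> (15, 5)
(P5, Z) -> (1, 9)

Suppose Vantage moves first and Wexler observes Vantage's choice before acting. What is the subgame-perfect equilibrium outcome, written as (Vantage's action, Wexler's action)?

Backward induction with Vantage moving first.
- P1 → Wexler plays X (best of 3, 12, 7, 5); Vantage gets 14.
- P2 → Wexler plays Y (best of 11, 2, 15, 13); Vantage gets 13.
- P3 → Wexler plays X (best of 8, 11, 8, 3); Vantage gets 13.
- P4 → Wexler plays X (best of 11, 14, 8, 4); Vantage gets 9.
- P5 → Wexler plays X (best of 10, 15, 5, 9); Vantage gets 12.
Vantage's induced payoffs are 14, 13, 13, 9, 12, so Vantage commits to P1. Subgame-perfect outcome: (P1, X) with payoffs (14, 12).

(P1, X)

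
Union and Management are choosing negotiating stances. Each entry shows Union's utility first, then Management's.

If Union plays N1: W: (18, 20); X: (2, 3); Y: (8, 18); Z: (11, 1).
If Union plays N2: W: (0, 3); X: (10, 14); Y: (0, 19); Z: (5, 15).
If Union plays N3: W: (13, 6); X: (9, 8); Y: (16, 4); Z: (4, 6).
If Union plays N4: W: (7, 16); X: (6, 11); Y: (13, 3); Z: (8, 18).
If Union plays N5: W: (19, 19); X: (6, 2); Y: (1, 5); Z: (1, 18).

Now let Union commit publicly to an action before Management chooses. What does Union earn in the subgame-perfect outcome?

19

Backward induction with Union moving first.
- N1: Management compares 20, 3, 18, 1 and picks W; Union would get 18.
- N2: Management compares 3, 14, 19, 15 and picks Y; Union would get 0.
- N3: Management compares 6, 8, 4, 6 and picks X; Union would get 9.
- N4: Management compares 16, 11, 3, 18 and picks Z; Union would get 8.
- N5: Management compares 19, 2, 5, 18 and picks W; Union would get 19.
Maximizing over 18, 0, 9, 8, 19, Union chooses N5. Subgame-perfect outcome: (N5, W) with payoffs (19, 19).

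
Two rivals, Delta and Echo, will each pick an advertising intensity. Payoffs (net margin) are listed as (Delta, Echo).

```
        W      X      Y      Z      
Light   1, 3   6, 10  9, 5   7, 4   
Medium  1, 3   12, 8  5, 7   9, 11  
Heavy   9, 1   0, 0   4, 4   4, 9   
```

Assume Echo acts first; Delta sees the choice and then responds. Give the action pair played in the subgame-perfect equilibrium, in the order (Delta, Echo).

Work backward from Delta's decision.
- W: BR = Heavy, leader payoff 1.
- X: BR = Medium, leader payoff 8.
- Y: BR = Light, leader payoff 5.
- Z: BR = Medium, leader payoff 11.
Maximizing over 1, 8, 5, 11, Echo chooses Z. Subgame-perfect outcome: (Medium, Z) with payoffs (9, 11).

(Medium, Z)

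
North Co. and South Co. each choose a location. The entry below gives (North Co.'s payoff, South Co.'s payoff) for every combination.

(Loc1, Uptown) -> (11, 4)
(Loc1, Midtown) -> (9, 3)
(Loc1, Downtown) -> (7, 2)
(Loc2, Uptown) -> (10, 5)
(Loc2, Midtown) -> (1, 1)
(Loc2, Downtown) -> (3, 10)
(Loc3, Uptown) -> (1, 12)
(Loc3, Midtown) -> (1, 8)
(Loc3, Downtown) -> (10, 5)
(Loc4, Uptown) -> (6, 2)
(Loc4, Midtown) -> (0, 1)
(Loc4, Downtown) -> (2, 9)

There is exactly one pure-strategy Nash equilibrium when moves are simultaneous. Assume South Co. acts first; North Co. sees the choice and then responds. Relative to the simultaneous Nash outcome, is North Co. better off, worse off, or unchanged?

worse off

North Co. best-responds to each possible South Co. move:
- Uptown → North Co. plays Loc1 (best of 11, 10, 1, 6); South Co. gets 4.
- Midtown → North Co. plays Loc1 (best of 9, 1, 1, 0); South Co. gets 3.
- Downtown → North Co. plays Loc3 (best of 7, 3, 10, 2); South Co. gets 5.
Among 4, 3, 5, the best is 5 at Downtown. Subgame-perfect outcome: (Loc3, Downtown) with payoffs (10, 5).
Under simultaneous play:
North Co.'s best replies: Uptown→Loc1; Midtown→Loc1; Downtown→Loc3.
South Co.'s best replies: Loc1→Uptown; Loc2→Downtown; Loc3→Uptown; Loc4→Downtown.
The unique mutual best reply is (Loc1, Uptown), giving (11, 4).
North Co. earns 10 sequentially versus 11 at the Nash outcome: worse off.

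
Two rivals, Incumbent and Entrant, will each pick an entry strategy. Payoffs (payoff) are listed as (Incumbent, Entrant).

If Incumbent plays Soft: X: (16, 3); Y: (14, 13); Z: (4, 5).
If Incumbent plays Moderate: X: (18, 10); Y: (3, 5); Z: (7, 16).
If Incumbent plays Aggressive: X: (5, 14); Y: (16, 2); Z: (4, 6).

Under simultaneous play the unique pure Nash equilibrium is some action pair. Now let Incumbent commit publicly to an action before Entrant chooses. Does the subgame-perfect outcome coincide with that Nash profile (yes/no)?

Work backward from Entrant's decision.
- Soft: BR = Y, leader payoff 14.
- Moderate: BR = Z, leader payoff 7.
- Aggressive: BR = X, leader payoff 5.
Maximizing over 14, 7, 5, Incumbent chooses Soft. Subgame-perfect outcome: (Soft, Y) with payoffs (14, 13).
Under simultaneous play:
Incumbent's best replies: X→Moderate; Y→Aggressive; Z→Moderate.
Entrant's best replies: Soft→Y; Moderate→Z; Aggressive→X.
Only (Moderate, Z) has each player best-responding; Nash payoffs (7, 16).
Sequential outcome (Soft, Y) differs from the Nash profile (Moderate, Z).

no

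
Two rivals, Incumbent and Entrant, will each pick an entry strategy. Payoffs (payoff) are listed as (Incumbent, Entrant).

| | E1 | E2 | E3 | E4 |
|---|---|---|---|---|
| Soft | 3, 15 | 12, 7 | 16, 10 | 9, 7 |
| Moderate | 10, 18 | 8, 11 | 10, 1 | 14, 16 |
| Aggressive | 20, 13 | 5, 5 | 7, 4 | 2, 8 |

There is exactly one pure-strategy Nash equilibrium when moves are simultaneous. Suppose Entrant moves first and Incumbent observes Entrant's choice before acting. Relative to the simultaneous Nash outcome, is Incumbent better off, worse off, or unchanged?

worse off

Solve by backward induction (Entrant leads).
- E1 → Incumbent plays Aggressive (best of 3, 10, 20); Entrant gets 13.
- E2 → Incumbent plays Soft (best of 12, 8, 5); Entrant gets 7.
- E3 → Incumbent plays Soft (best of 16, 10, 7); Entrant gets 10.
- E4 → Incumbent plays Moderate (best of 9, 14, 2); Entrant gets 16.
Maximizing over 13, 7, 10, 16, Entrant chooses E4. Subgame-perfect outcome: (Moderate, E4) with payoffs (14, 16).
For the simultaneous game, intersect best replies.
Incumbent's best replies: E1→Aggressive; E2→Soft; E3→Soft; E4→Moderate.
Entrant's best replies: Soft→E1; Moderate→E1; Aggressive→E1.
Only (Aggressive, E1) has each player best-responding; Nash payoffs (20, 13).
Incumbent earns 14 sequentially versus 20 at the Nash outcome: worse off.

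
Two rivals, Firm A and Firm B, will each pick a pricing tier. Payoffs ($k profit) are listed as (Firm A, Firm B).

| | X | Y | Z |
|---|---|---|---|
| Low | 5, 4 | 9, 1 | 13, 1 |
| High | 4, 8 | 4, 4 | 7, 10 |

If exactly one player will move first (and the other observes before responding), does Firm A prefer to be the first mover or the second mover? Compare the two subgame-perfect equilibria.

first

If Firm A leads: Firm B's best replies are Low→X, High→Z; Firm A's induced payoffs 5, 7; outcome (High, Z), payoffs (7, 10).
If Firm B leads: Firm A's best replies are X→Low, Y→Low, Z→Low; Firm B's induced payoffs 4, 1, 1; outcome (Low, X), payoffs (5, 4).
Firm A gets 7 moving first and 5 moving second, so Firm A prefers to move first.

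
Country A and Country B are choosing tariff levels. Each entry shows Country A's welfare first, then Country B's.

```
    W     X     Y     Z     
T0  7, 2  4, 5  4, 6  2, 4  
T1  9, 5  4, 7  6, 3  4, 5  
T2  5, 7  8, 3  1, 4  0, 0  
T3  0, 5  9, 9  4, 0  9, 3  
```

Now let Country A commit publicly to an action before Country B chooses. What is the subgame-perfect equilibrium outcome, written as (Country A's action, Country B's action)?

(T3, X)

Country B best-responds to each possible Country A move:
- T0: BR = Y, leader payoff 4.
- T1: BR = X, leader payoff 4.
- T2: BR = W, leader payoff 5.
- T3: BR = X, leader payoff 9.
Country A's induced payoffs are 4, 4, 5, 9, so Country A commits to T3. Subgame-perfect outcome: (T3, X) with payoffs (9, 9).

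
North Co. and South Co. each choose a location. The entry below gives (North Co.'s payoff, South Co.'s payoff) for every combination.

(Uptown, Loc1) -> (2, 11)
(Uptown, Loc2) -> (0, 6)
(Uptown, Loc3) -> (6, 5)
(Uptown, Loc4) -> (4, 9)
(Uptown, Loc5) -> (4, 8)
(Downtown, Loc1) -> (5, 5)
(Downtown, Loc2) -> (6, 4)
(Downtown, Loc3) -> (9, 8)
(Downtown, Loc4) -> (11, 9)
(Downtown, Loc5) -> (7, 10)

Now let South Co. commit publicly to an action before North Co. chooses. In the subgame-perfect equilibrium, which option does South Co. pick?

Loc5

Backward induction with South Co. moving first.
- Loc1: BR = Downtown, leader payoff 5.
- Loc2: BR = Downtown, leader payoff 4.
- Loc3: BR = Downtown, leader payoff 8.
- Loc4: BR = Downtown, leader payoff 9.
- Loc5: BR = Downtown, leader payoff 10.
South Co.'s induced payoffs are 5, 4, 8, 9, 10, so South Co. commits to Loc5. Subgame-perfect outcome: (Downtown, Loc5) with payoffs (7, 10).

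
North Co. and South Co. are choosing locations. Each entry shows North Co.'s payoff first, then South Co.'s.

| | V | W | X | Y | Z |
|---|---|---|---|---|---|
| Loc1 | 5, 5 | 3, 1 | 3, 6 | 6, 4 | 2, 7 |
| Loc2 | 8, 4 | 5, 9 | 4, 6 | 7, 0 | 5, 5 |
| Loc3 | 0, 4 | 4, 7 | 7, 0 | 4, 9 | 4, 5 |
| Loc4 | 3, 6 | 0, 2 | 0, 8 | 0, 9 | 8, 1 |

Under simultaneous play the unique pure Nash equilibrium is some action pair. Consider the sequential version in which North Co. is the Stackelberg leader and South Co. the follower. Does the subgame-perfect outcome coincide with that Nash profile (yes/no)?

Backward induction with North Co. moving first.
- Loc1: BR = Z, leader payoff 2.
- Loc2: BR = W, leader payoff 5.
- Loc3: BR = Y, leader payoff 4.
- Loc4: BR = Y, leader payoff 0.
North Co.'s induced payoffs are 2, 5, 4, 0, so North Co. commits to Loc2. Subgame-perfect outcome: (Loc2, W) with payoffs (5, 9).
Now find the simultaneous Nash equilibrium.
North Co.'s best replies: V→Loc2; W→Loc2; X→Loc3; Y→Loc2; Z→Loc4.
South Co.'s best replies: Loc1→Z; Loc2→W; Loc3→Y; Loc4→Y.
The unique mutual best reply is (Loc2, W), giving (5, 9).
Sequential outcome (Loc2, W) coincides with the Nash profile (Loc2, W).

yes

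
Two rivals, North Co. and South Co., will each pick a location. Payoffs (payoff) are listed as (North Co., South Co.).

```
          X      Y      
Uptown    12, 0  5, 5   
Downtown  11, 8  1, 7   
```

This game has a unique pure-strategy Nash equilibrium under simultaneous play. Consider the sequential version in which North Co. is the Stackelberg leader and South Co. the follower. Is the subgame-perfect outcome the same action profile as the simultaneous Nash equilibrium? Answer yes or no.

no

Solve by backward induction (North Co. leads).
- Uptown → South Co. plays Y (best of 0, 5); North Co. gets 5.
- Downtown → South Co. plays X (best of 8, 7); North Co. gets 11.
North Co.'s induced payoffs are 5, 11, so North Co. commits to Downtown. Subgame-perfect outcome: (Downtown, X) with payoffs (11, 8).
Under simultaneous play:
North Co.'s best replies: X→Uptown; Y→Uptown.
South Co.'s best replies: Uptown→Y; Downtown→X.
The unique mutual best reply is (Uptown, Y), giving (5, 5).
Sequential outcome (Downtown, X) differs from the Nash profile (Uptown, Y).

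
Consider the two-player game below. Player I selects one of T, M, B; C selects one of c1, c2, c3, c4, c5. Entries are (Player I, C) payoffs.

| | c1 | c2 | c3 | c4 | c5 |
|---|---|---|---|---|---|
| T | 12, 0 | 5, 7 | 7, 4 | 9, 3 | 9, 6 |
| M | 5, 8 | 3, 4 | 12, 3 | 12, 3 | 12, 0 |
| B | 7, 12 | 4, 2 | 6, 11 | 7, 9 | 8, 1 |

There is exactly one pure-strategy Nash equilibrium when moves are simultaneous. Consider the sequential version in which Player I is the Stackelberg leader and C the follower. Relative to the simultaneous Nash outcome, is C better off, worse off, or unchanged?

Solve by backward induction (Player I leads).
- T: BR = c2, leader payoff 5.
- M: BR = c1, leader payoff 5.
- B: BR = c1, leader payoff 7.
Maximizing over 5, 5, 7, Player I chooses B. Subgame-perfect outcome: (B, c1) with payoffs (7, 12).
Now find the simultaneous Nash equilibrium.
Player I's best replies: c1→T; c2→T; c3→M; c4→M; c5→M.
C's best replies: T→c2; M→c1; B→c1.
The unique mutual best reply is (T, c2), giving (5, 7).
C earns 12 sequentially versus 7 at the Nash outcome: better off.

better off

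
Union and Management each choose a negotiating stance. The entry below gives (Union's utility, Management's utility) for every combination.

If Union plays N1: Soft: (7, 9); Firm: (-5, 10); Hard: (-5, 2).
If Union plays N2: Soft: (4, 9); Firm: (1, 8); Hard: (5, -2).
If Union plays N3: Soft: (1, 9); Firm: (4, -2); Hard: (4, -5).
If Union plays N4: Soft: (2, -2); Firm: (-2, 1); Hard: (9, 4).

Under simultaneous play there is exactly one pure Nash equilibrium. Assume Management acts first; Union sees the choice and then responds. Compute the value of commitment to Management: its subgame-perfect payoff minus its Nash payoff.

5

Solve by backward induction (Management leads).
- Soft → Union plays N1 (best of 7, 4, 1, 2); Management gets 9.
- Firm → Union plays N3 (best of -5, 1, 4, -2); Management gets -2.
- Hard → Union plays N4 (best of -5, 5, 4, 9); Management gets 4.
Maximizing over 9, -2, 4, Management chooses Soft. Subgame-perfect outcome: (N1, Soft) with payoffs (7, 9).
Now find the simultaneous Nash equilibrium.
Union's best replies: Soft→N1; Firm→N3; Hard→N4.
Management's best replies: N1→Firm; N2→Soft; N3→Soft; N4→Hard.
The unique mutual best reply is (N4, Hard), giving (9, 4).
Management's commitment gain: 9 − 4 = 5.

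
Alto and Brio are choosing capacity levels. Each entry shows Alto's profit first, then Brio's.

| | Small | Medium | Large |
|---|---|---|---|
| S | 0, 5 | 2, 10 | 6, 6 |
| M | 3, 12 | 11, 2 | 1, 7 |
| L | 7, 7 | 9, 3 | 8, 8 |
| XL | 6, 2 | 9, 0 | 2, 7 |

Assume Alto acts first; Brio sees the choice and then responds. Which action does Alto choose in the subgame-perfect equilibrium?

L

Solve by backward induction (Alto leads).
- S: Brio compares 5, 10, 6 and picks Medium; Alto would get 2.
- M: Brio compares 12, 2, 7 and picks Small; Alto would get 3.
- L: Brio compares 7, 3, 8 and picks Large; Alto would get 8.
- XL: Brio compares 2, 0, 7 and picks Large; Alto would get 2.
Alto's induced payoffs are 2, 3, 8, 2, so Alto commits to L. Subgame-perfect outcome: (L, Large) with payoffs (8, 8).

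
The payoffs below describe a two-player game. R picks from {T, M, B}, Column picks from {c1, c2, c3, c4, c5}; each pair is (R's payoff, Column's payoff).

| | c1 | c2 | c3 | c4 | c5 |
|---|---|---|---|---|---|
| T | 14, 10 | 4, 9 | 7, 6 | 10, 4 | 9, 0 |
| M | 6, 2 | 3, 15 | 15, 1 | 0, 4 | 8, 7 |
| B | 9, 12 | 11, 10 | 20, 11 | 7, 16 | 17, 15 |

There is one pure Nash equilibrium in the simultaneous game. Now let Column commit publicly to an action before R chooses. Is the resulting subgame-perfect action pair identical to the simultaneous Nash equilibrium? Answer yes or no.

no

Work backward from R's decision.
- c1: BR = T, leader payoff 10.
- c2: BR = B, leader payoff 10.
- c3: BR = B, leader payoff 11.
- c4: BR = T, leader payoff 4.
- c5: BR = B, leader payoff 15.
Among 10, 10, 11, 4, 15, the best is 15 at c5. Subgame-perfect outcome: (B, c5) with payoffs (17, 15).
Under simultaneous play:
R's best replies: c1→T; c2→B; c3→B; c4→T; c5→B.
Column's best replies: T→c1; M→c2; B→c4.
Only (T, c1) has each player best-responding; Nash payoffs (14, 10).
Sequential outcome (B, c5) differs from the Nash profile (T, c1).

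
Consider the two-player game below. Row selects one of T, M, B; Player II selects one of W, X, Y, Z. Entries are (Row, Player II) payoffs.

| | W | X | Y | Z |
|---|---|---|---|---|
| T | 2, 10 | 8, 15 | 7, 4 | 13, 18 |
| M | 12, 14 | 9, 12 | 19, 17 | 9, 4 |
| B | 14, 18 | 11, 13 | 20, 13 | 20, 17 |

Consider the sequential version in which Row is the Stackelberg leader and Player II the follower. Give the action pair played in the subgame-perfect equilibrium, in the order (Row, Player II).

Backward induction with Row moving first.
- T: BR = Z, leader payoff 13.
- M: BR = Y, leader payoff 19.
- B: BR = W, leader payoff 14.
Row's induced payoffs are 13, 19, 14, so Row commits to M. Subgame-perfect outcome: (M, Y) with payoffs (19, 17).

(M, Y)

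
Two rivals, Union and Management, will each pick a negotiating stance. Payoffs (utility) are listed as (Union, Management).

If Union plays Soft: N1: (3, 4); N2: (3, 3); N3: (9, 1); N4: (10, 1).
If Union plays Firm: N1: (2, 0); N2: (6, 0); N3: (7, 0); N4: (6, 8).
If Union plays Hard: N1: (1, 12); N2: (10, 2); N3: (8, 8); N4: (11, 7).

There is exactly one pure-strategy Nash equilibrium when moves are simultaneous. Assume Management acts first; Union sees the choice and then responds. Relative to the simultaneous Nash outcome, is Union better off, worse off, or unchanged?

Solve by backward induction (Management leads).
- N1: BR = Soft, leader payoff 4.
- N2: BR = Hard, leader payoff 2.
- N3: BR = Soft, leader payoff 1.
- N4: BR = Hard, leader payoff 7.
Among 4, 2, 1, 7, the best is 7 at N4. Subgame-perfect outcome: (Hard, N4) with payoffs (11, 7).
Now find the simultaneous Nash equilibrium.
Union's best replies: N1→Soft; N2→Hard; N3→Soft; N4→Hard.
Management's best replies: Soft→N1; Firm→N4; Hard→N1.
The unique mutual best reply is (Soft, N1), giving (3, 4).
Union earns 11 sequentially versus 3 at the Nash outcome: better off.

better off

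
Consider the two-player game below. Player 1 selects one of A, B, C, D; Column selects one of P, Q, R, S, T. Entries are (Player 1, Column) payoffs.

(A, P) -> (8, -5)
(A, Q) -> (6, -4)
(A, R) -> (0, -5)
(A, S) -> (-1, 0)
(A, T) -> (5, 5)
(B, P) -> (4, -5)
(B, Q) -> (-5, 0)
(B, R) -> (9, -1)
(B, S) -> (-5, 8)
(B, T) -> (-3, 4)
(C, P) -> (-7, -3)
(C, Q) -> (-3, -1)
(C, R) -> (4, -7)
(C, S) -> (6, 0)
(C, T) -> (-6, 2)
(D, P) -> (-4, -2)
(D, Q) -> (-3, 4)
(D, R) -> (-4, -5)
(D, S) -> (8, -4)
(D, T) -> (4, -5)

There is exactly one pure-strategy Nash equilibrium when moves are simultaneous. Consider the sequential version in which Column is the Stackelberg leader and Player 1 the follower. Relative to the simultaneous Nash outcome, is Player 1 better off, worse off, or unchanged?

Work backward from Player 1's decision.
- P → Player 1 plays A (best of 8, 4, -7, -4); Column gets -5.
- Q → Player 1 plays A (best of 6, -5, -3, -3); Column gets -4.
- R → Player 1 plays B (best of 0, 9, 4, -4); Column gets -1.
- S → Player 1 plays D (best of -1, -5, 6, 8); Column gets -4.
- T → Player 1 plays A (best of 5, -3, -6, 4); Column gets 5.
Column's induced payoffs are -5, -4, -1, -4, 5, so Column commits to T. Subgame-perfect outcome: (A, T) with payoffs (5, 5).
For the simultaneous game, intersect best replies.
Player 1's best replies: P→A; Q→A; R→B; S→D; T→A.
Column's best replies: A→T; B→S; C→T; D→Q.
The unique mutual best reply is (A, T), giving (5, 5).
Player 1 earns 5 sequentially versus 5 at the Nash outcome: unchanged.

unchanged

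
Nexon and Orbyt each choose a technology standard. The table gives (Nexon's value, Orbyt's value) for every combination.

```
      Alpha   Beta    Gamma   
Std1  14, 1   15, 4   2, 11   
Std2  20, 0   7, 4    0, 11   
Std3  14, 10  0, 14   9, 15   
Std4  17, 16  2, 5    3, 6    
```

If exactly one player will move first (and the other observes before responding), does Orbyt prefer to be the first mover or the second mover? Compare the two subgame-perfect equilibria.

second

If Nexon leads: Orbyt's best replies are Std1→Gamma, Std2→Gamma, Std3→Gamma, Std4→Alpha; Nexon's induced payoffs 2, 0, 9, 17; outcome (Std4, Alpha), payoffs (17, 16).
If Orbyt leads: Nexon's best replies are Alpha→Std2, Beta→Std1, Gamma→Std3; Orbyt's induced payoffs 0, 4, 15; outcome (Std3, Gamma), payoffs (9, 15).
Orbyt gets 15 moving first and 16 moving second, so Orbyt prefers to move second.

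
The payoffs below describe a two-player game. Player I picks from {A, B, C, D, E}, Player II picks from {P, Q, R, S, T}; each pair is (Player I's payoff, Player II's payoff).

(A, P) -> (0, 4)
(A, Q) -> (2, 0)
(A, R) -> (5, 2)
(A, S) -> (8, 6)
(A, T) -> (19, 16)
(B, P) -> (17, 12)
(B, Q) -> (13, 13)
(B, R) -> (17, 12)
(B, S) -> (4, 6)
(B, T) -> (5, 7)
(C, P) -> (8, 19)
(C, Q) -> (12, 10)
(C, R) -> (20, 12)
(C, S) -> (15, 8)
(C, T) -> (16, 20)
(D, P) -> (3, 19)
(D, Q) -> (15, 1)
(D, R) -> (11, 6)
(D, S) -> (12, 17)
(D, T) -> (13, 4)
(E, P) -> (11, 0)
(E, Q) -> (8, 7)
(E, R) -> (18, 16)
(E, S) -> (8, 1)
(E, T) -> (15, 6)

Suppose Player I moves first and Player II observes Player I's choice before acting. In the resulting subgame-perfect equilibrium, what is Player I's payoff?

Work backward from Player II's decision.
- A → Player II plays T (best of 4, 0, 2, 6, 16); Player I gets 19.
- B → Player II plays Q (best of 12, 13, 12, 6, 7); Player I gets 13.
- C → Player II plays T (best of 19, 10, 12, 8, 20); Player I gets 16.
- D → Player II plays P (best of 19, 1, 6, 17, 4); Player I gets 3.
- E → Player II plays R (best of 0, 7, 16, 1, 6); Player I gets 18.
Player I's induced payoffs are 19, 13, 16, 3, 18, so Player I commits to A. Subgame-perfect outcome: (A, T) with payoffs (19, 16).

19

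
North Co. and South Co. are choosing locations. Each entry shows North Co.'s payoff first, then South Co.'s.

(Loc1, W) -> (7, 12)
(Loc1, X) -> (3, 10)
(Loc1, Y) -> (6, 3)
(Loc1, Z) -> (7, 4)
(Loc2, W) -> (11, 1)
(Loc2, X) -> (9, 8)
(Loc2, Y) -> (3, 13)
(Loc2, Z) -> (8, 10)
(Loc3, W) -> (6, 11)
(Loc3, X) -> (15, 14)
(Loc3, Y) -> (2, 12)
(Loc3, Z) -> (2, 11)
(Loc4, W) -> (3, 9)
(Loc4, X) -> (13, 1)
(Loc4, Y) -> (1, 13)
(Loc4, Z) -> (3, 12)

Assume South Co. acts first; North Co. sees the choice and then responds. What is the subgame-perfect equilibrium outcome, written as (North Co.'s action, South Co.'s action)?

(Loc3, X)

Work backward from North Co.'s decision.
- W: North Co. compares 7, 11, 6, 3 and picks Loc2; South Co. would get 1.
- X: North Co. compares 3, 9, 15, 13 and picks Loc3; South Co. would get 14.
- Y: North Co. compares 6, 3, 2, 1 and picks Loc1; South Co. would get 3.
- Z: North Co. compares 7, 8, 2, 3 and picks Loc2; South Co. would get 10.
Maximizing over 1, 14, 3, 10, South Co. chooses X. Subgame-perfect outcome: (Loc3, X) with payoffs (15, 14).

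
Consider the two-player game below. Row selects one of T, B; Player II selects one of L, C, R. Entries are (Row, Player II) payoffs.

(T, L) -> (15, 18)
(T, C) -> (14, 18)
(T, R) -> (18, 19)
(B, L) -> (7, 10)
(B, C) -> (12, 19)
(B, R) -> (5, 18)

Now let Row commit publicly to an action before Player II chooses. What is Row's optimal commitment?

T

Solve by backward induction (Row leads).
- T → Player II plays R (best of 18, 18, 19); Row gets 18.
- B → Player II plays C (best of 10, 19, 18); Row gets 12.
Maximizing over 18, 12, Row chooses T. Subgame-perfect outcome: (T, R) with payoffs (18, 19).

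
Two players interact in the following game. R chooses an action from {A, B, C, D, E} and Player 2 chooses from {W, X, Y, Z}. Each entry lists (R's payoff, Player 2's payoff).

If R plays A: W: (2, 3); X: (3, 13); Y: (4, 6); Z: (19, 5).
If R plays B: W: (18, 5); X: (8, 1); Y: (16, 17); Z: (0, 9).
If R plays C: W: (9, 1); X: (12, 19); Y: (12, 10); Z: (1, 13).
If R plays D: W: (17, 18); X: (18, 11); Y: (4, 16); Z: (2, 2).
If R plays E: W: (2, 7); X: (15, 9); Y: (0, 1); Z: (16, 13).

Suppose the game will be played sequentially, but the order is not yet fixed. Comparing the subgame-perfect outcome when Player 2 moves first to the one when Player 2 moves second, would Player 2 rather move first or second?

second

If R leads: Player 2's best replies are A→X, B→Y, C→X, D→W, E→Z; R's induced payoffs 3, 16, 12, 17, 16; outcome (D, W), payoffs (17, 18).
If Player 2 leads: R's best replies are W→B, X→D, Y→B, Z→A; Player 2's induced payoffs 5, 11, 17, 5; outcome (B, Y), payoffs (16, 17).
Player 2 gets 17 moving first and 18 moving second, so Player 2 prefers to move second.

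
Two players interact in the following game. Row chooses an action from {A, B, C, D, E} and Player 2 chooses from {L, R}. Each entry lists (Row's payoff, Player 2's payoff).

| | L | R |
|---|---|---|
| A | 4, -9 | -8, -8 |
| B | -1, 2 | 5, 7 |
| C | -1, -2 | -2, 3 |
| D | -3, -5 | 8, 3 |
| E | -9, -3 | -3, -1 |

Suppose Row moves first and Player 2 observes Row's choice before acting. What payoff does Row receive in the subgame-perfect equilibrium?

8

Player 2 best-responds to each possible Row move:
- A: BR = R, leader payoff -8.
- B: BR = R, leader payoff 5.
- C: BR = R, leader payoff -2.
- D: BR = R, leader payoff 8.
- E: BR = R, leader payoff -3.
Among -8, 5, -2, 8, -3, the best is 8 at D. Subgame-perfect outcome: (D, R) with payoffs (8, 3).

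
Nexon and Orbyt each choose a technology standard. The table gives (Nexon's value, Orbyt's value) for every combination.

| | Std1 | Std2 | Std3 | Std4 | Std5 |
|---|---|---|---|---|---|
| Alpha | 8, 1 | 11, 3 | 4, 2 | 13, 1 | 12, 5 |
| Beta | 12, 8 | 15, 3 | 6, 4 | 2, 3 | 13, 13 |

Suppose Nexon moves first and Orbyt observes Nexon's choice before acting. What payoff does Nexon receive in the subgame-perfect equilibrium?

Orbyt best-responds to each possible Nexon move:
- Alpha: Orbyt compares 1, 3, 2, 1, 5 and picks Std5; Nexon would get 12.
- Beta: Orbyt compares 8, 3, 4, 3, 13 and picks Std5; Nexon would get 13.
Maximizing over 12, 13, Nexon chooses Beta. Subgame-perfect outcome: (Beta, Std5) with payoffs (13, 13).

13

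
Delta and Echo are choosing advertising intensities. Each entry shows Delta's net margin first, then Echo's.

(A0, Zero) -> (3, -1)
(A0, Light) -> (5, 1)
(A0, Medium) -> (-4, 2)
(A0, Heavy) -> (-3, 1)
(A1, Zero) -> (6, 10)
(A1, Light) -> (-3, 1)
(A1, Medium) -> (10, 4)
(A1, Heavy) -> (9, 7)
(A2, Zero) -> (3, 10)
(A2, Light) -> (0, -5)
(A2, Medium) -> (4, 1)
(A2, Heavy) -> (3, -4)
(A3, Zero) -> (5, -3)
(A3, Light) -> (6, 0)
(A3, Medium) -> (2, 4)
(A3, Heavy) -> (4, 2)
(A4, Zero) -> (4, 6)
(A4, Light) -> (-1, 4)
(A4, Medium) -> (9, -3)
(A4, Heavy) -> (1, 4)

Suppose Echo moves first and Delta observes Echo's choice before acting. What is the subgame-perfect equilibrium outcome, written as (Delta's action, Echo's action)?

Solve by backward induction (Echo leads).
- Zero: BR = A1, leader payoff 10.
- Light: BR = A3, leader payoff 0.
- Medium: BR = A1, leader payoff 4.
- Heavy: BR = A1, leader payoff 7.
Among 10, 0, 4, 7, the best is 10 at Zero. Subgame-perfect outcome: (A1, Zero) with payoffs (6, 10).

(A1, Zero)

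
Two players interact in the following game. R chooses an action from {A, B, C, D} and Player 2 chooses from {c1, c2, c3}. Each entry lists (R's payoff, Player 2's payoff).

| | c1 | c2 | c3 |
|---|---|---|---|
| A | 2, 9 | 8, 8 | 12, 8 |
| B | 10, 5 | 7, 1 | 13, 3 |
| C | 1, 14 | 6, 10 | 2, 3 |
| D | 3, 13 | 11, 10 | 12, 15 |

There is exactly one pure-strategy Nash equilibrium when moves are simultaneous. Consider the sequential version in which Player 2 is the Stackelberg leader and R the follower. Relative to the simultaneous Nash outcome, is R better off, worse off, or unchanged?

better off

Solve by backward induction (Player 2 leads).
- c1: BR = B, leader payoff 5.
- c2: BR = D, leader payoff 10.
- c3: BR = B, leader payoff 3.
Maximizing over 5, 10, 3, Player 2 chooses c2. Subgame-perfect outcome: (D, c2) with payoffs (11, 10).
Now find the simultaneous Nash equilibrium.
R's best replies: c1→B; c2→D; c3→B.
Player 2's best replies: A→c1; B→c1; C→c1; D→c3.
Only (B, c1) has each player best-responding; Nash payoffs (10, 5).
R earns 11 sequentially versus 10 at the Nash outcome: better off.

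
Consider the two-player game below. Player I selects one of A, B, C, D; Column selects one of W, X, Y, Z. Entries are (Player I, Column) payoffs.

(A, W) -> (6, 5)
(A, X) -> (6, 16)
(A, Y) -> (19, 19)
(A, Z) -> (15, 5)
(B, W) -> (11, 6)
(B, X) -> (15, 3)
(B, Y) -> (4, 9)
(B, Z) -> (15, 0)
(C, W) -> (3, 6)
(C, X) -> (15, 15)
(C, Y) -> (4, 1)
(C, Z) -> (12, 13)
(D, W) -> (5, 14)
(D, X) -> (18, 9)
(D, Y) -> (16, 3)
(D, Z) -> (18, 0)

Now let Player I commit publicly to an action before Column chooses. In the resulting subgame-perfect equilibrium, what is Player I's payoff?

Solve by backward induction (Player I leads).
- A → Column plays Y (best of 5, 16, 19, 5); Player I gets 19.
- B → Column plays Y (best of 6, 3, 9, 0); Player I gets 4.
- C → Column plays X (best of 6, 15, 1, 13); Player I gets 15.
- D → Column plays W (best of 14, 9, 3, 0); Player I gets 5.
Among 19, 4, 15, 5, the best is 19 at A. Subgame-perfect outcome: (A, Y) with payoffs (19, 19).

19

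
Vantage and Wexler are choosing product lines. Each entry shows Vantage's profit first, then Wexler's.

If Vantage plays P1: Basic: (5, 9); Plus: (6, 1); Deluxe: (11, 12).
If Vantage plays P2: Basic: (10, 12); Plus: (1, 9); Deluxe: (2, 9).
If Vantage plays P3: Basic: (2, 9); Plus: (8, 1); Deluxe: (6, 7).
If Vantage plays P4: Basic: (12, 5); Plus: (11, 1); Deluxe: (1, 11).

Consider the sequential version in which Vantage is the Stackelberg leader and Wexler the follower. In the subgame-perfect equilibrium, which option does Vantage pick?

Backward induction with Vantage moving first.
- P1: BR = Deluxe, leader payoff 11.
- P2: BR = Basic, leader payoff 10.
- P3: BR = Basic, leader payoff 2.
- P4: BR = Deluxe, leader payoff 1.
Among 11, 10, 2, 1, the best is 11 at P1. Subgame-perfect outcome: (P1, Deluxe) with payoffs (11, 12).

P1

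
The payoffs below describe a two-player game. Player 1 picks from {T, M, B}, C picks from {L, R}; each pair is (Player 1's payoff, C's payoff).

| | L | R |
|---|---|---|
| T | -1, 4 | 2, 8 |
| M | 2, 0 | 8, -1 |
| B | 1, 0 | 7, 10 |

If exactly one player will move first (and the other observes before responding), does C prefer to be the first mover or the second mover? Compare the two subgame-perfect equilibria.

second

If Player 1 leads: C's best replies are T→R, M→L, B→R; Player 1's induced payoffs 2, 2, 7; outcome (B, R), payoffs (7, 10).
If C leads: Player 1's best replies are L→M, R→M; C's induced payoffs 0, -1; outcome (M, L), payoffs (2, 0).
C gets 0 moving first and 10 moving second, so C prefers to move second.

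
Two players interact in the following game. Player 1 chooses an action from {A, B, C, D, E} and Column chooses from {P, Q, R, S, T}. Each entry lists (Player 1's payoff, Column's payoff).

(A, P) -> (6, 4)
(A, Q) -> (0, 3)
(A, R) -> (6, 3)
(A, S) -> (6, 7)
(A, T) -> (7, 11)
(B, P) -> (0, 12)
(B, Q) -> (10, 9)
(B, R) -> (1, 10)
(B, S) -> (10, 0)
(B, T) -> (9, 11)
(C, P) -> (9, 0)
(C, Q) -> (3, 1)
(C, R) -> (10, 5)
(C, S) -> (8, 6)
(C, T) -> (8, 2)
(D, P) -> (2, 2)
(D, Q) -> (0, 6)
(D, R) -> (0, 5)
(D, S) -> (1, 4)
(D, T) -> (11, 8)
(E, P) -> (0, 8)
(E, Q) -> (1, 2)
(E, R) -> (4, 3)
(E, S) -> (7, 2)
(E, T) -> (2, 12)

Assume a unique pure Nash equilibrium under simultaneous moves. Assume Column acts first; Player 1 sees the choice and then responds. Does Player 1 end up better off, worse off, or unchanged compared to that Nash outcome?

Player 1 best-responds to each possible Column move:
- P: BR = C, leader payoff 0.
- Q: BR = B, leader payoff 9.
- R: BR = C, leader payoff 5.
- S: BR = B, leader payoff 0.
- T: BR = D, leader payoff 8.
Maximizing over 0, 9, 5, 0, 8, Column chooses Q. Subgame-perfect outcome: (B, Q) with payoffs (10, 9).
Under simultaneous play:
Player 1's best replies: P→C; Q→B; R→C; S→B; T→D.
Column's best replies: A→T; B→P; C→S; D→T; E→T.
Only (D, T) has each player best-responding; Nash payoffs (11, 8).
Player 1 earns 10 sequentially versus 11 at the Nash outcome: worse off.

worse off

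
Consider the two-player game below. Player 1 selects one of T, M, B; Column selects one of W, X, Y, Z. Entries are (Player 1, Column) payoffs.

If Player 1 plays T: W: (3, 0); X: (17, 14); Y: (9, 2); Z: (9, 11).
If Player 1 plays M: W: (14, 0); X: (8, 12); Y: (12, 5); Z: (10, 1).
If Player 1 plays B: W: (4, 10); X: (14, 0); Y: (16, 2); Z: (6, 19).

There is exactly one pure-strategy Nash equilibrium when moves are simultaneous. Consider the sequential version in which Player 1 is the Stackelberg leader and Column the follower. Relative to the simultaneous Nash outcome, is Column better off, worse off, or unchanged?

Work backward from Column's decision.
- T: Column compares 0, 14, 2, 11 and picks X; Player 1 would get 17.
- M: Column compares 0, 12, 5, 1 and picks X; Player 1 would get 8.
- B: Column compares 10, 0, 2, 19 and picks Z; Player 1 would get 6.
Among 17, 8, 6, the best is 17 at T. Subgame-perfect outcome: (T, X) with payoffs (17, 14).
Under simultaneous play:
Player 1's best replies: W→M; X→T; Y→B; Z→M.
Column's best replies: T→X; M→X; B→Z.
Only (T, X) has each player best-responding; Nash payoffs (17, 14).
Column earns 14 sequentially versus 14 at the Nash outcome: unchanged.

unchanged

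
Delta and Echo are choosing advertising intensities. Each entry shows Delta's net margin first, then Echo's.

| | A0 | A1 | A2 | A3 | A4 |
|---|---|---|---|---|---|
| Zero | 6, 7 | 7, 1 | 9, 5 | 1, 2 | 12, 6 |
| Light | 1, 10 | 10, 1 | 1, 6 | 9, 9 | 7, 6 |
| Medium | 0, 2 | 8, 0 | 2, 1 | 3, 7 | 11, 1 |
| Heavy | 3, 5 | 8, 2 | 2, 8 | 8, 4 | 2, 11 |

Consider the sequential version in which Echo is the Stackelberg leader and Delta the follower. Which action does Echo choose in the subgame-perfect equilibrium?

Work backward from Delta's decision.
- A0 → Delta plays Zero (best of 6, 1, 0, 3); Echo gets 7.
- A1 → Delta plays Light (best of 7, 10, 8, 8); Echo gets 1.
- A2 → Delta plays Zero (best of 9, 1, 2, 2); Echo gets 5.
- A3 → Delta plays Light (best of 1, 9, 3, 8); Echo gets 9.
- A4 → Delta plays Zero (best of 12, 7, 11, 2); Echo gets 6.
Echo's induced payoffs are 7, 1, 5, 9, 6, so Echo commits to A3. Subgame-perfect outcome: (Light, A3) with payoffs (9, 9).

A3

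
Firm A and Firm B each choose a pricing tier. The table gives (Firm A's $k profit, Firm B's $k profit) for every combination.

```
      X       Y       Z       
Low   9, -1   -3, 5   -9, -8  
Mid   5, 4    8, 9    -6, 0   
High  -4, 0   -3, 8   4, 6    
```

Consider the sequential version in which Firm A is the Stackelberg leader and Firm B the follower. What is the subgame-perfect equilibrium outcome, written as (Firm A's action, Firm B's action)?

(Mid, Y)

Firm B best-responds to each possible Firm A move:
- Low: Firm B compares -1, 5, -8 and picks Y; Firm A would get -3.
- Mid: Firm B compares 4, 9, 0 and picks Y; Firm A would get 8.
- High: Firm B compares 0, 8, 6 and picks Y; Firm A would get -3.
Firm A's induced payoffs are -3, 8, -3, so Firm A commits to Mid. Subgame-perfect outcome: (Mid, Y) with payoffs (8, 9).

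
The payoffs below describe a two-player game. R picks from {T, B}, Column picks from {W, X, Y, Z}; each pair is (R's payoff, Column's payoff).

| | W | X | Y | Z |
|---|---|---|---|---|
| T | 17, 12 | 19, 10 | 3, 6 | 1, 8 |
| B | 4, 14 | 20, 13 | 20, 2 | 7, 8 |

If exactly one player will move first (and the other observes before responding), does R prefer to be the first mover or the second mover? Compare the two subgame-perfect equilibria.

If R leads: Column's best replies are T→W, B→W; R's induced payoffs 17, 4; outcome (T, W), payoffs (17, 12).
If Column leads: R's best replies are W→T, X→B, Y→B, Z→B; Column's induced payoffs 12, 13, 2, 8; outcome (B, X), payoffs (20, 13).
R gets 17 moving first and 20 moving second, so R prefers to move second.

second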